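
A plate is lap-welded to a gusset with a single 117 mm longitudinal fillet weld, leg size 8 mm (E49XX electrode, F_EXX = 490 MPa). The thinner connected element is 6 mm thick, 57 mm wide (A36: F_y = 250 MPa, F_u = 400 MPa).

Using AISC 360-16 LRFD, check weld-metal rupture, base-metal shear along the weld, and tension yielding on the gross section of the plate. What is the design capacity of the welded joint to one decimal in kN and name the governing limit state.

Weld metal: throat = 0.707×8 = 5.656 mm, L = 117 mm. φR_n = 0.75 × 0.6 × 490 × 5.656 × 117 = 145.9 kN.
Base metal shear (6 mm plate): yield φR_n = 1.0×0.6×250×6×117 = 105.3 kN; rupture φR_n = 0.75×0.6×400×6×117 = 126.4 kN; take 105.3 kN (yield).
Tension yield (gross): A_g = 57×6 = 342 mm². φR_n = 0.90 × 250 × 342 = 77.0 kN.
Governing: min(145.9, 105.3, 77.0) = 77.0 kN → gross-section yield.

77.0 kN (gross-section yield governs)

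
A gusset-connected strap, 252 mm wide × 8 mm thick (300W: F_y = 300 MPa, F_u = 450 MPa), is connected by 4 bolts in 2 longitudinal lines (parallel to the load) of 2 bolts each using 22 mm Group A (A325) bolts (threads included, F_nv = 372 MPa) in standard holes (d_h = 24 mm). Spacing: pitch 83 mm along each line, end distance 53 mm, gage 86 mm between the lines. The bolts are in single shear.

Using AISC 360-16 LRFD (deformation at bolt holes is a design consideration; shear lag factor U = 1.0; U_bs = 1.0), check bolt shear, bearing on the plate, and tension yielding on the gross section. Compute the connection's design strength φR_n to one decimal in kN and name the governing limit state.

Bolt shear: A_b = π(22)²/4 = 380.13 mm². φR_n = 0.75 × 372 × 380.13 × 4 × 1 = 424.2 kN.
Bearing (8 mm plate, F_u = 450 MPa): end bolts L_c = 53 − 24/2 = 41, R_n = min(1.2×41×8×450, 2.4×22×8×450) = 177.12 kN/bolt; interior L_c = 83 − 24 = 59, R_n = 190.08 kN/bolt. φR_n = 0.75 × (2×177.12 + 2×190.08) = 550.8 kN.
Tension yield (gross): A_g = 252×8 = 2016 mm². φR_n = 0.90 × 300 × 2016 = 544.3 kN.
Governing: min(424.2, 550.8, 544.3) = 424.2 kN → bolt shear.

424.2 kN (bolt shear governs)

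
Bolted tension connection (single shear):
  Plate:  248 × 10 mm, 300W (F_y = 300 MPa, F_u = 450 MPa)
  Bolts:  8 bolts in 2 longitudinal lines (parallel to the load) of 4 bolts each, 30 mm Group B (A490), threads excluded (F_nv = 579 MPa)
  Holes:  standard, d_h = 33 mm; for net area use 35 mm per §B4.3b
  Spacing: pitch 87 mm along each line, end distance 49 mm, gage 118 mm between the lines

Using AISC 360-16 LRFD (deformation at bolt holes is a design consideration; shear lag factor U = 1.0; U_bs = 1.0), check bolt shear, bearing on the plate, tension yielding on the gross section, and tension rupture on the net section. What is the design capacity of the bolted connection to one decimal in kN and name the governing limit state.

600.8 kN (net-section rupture governs)

Bolt shear: A_b = π(30)²/4 = 706.86 mm². φR_n = 0.75 × 579 × 706.86 × 8 × 1 = 2455.6 kN.
Bearing (10 mm plate, F_u = 450 MPa): end bolts L_c = 49 − 33/2 = 32.5, R_n = min(1.2×32.5×10×450, 2.4×30×10×450) = 175.5 kN/bolt; interior L_c = 87 − 33 = 54, R_n = 291.6 kN/bolt. φR_n = 0.75 × (2×175.5 + 6×291.6) = 1575.5 kN.
Tension yield (gross): A_g = 248×10 = 2480 mm². φR_n = 0.90 × 300 × 2480 = 669.6 kN.
Tension rupture (net): A_n = (248 − 2×35)×10 = 1780 mm² (U = 1.0, A_e = A_n). φR_n = 0.75 × 450 × 1780 = 600.8 kN.
Governing: min(2455.6, 1575.5, 669.6, 600.8) = 600.8 kN → net-section rupture.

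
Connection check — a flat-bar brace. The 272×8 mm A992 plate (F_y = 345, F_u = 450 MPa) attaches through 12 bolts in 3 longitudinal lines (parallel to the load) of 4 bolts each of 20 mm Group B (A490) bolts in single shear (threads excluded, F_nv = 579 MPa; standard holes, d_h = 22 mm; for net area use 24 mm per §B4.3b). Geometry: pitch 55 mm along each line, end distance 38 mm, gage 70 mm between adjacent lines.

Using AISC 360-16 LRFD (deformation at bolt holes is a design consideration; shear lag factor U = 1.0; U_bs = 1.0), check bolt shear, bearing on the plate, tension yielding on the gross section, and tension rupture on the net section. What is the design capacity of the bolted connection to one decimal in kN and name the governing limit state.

540.0 kN (net-section rupture governs)

Bolt shear: A_b = π(20)²/4 = 314.16 mm². φR_n = 0.75 × 579 × 314.16 × 12 × 1 = 1637.1 kN.
Bearing (8 mm plate, F_u = 450 MPa): end bolts L_c = 38 − 22/2 = 27, R_n = min(1.2×27×8×450, 2.4×20×8×450) = 116.64 kN/bolt; interior L_c = 55 − 22 = 33, R_n = 142.56 kN/bolt. φR_n = 0.75 × (3×116.64 + 9×142.56) = 1224.7 kN.
Tension yield (gross): A_g = 272×8 = 2176 mm². φR_n = 0.90 × 345 × 2176 = 675.6 kN.
Tension rupture (net): A_n = (272 − 3×24)×8 = 1600 mm² (U = 1.0, A_e = A_n). φR_n = 0.75 × 450 × 1600 = 540.0 kN.
Governing: min(1637.1, 1224.7, 675.6, 540.0) = 540.0 kN → net-section rupture.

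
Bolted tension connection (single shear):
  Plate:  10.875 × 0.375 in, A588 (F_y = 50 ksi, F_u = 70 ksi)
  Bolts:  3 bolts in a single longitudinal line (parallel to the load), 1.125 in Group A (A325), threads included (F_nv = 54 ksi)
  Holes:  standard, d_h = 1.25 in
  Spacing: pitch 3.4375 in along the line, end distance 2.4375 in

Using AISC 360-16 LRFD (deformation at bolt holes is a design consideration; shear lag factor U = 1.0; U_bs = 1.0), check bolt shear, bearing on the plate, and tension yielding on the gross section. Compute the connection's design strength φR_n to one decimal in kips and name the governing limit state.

120.8 kips (bolt shear governs)

Bolt shear: A_b = π(1.125)²/4 = 0.99402 in². φR_n = 0.75 × 54 × 0.99402 × 3 × 1 = 120.8 kips.
Bearing (0.375 in plate, F_u = 70 ksi): end bolts L_c = 2.4375 − 1.25/2 = 1.8125, R_n = min(1.2×1.8125×0.375×70, 2.4×1.125×0.375×70) = 57.094 kips/bolt; interior L_c = 3.4375 − 1.25 = 2.1875, R_n = 68.906 kips/bolt. φR_n = 0.75 × (1×57.094 + 2×68.906) = 146.2 kips.
Tension yield (gross): A_g = 10.875×0.375 = 4.0781 in². φR_n = 0.90 × 50 × 4.0781 = 183.5 kips.
Governing: min(120.8, 146.2, 183.5) = 120.8 kips → bolt shear.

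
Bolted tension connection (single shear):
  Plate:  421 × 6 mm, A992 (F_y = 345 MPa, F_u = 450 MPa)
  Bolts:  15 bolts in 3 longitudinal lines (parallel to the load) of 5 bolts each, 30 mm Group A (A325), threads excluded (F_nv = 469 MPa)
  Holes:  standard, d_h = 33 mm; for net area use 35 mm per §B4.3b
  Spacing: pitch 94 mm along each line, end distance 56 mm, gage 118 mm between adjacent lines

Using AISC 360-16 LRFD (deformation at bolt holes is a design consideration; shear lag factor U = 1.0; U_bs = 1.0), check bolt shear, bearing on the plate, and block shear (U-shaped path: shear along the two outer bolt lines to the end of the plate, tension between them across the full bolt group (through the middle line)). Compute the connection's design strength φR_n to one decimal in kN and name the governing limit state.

Bolt shear: A_b = π(30)²/4 = 706.86 mm². φR_n = 0.75 × 469 × 706.86 × 15 × 1 = 3729.6 kN.
Bearing (6 mm plate, F_u = 450 MPa): end bolts L_c = 56 − 33/2 = 39.5, R_n = min(1.2×39.5×6×450, 2.4×30×6×450) = 127.98 kN/bolt; interior L_c = 94 − 33 = 61, R_n = 194.4 kN/bolt. φR_n = 0.75 × (3×127.98 + 12×194.4) = 2037.6 kN.
Block shear: shear path 2×[56+4×94] = 2×432 mm, A_gv = 5184, A_nv = 2×(432 − 4.5×35)×6 = 3294 mm²; tension across gage: (236 − 2×35)×6 = 996 mm². R_n = min(0.6×450×3294, 0.6×345×5184) + 1.0×450×996 = min(889.38, 1073.1) + 448.2 = 1337.6 kN. φR_n = 0.75 × 1337.6 = 1003.2 kN.
Governing: min(3729.6, 2037.6, 1003.2) = 1003.2 kN → block shear.

1003.2 kN (block shear governs)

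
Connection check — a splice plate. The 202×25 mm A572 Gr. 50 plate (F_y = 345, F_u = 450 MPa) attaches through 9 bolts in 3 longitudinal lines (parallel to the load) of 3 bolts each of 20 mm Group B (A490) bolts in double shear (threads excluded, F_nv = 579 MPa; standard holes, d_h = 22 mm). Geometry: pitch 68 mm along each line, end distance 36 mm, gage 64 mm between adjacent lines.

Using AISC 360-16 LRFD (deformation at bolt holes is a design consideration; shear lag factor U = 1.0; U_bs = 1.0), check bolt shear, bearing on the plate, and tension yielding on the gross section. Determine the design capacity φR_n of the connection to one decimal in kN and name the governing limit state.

1568.0 kN (gross-section yield governs)

Bolt shear: A_b = π(20)²/4 = 314.16 mm². φR_n = 0.75 × 579 × 314.16 × 9 × 2 = 2455.6 kN.
Bearing (25 mm plate, F_u = 450 MPa): end bolts L_c = 36 − 22/2 = 25, R_n = min(1.2×25×25×450, 2.4×20×25×450) = 337.5 kN/bolt; interior L_c = 68 − 22 = 46, R_n = 540 kN/bolt. φR_n = 0.75 × (3×337.5 + 6×540) = 3189.4 kN.
Tension yield (gross): A_g = 202×25 = 5050 mm². φR_n = 0.90 × 345 × 5050 = 1568.0 kN.
Governing: min(2455.6, 3189.4, 1568.0) = 1568.0 kN → gross-section yield.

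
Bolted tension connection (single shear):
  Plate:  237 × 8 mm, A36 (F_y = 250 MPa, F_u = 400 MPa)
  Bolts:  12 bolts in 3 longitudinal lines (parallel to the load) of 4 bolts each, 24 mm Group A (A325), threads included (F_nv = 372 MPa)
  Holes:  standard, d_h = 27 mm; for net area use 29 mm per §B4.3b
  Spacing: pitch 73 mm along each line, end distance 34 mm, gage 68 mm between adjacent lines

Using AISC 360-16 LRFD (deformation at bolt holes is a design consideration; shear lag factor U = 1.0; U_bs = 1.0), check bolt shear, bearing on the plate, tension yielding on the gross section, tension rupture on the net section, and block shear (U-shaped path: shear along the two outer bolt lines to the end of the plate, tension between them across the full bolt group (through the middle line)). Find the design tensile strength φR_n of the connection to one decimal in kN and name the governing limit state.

360.0 kN (net-section rupture governs)

Bolt shear: A_b = π(24)²/4 = 452.39 mm². φR_n = 0.75 × 372 × 452.39 × 12 × 1 = 1514.6 kN.
Bearing (8 mm plate, F_u = 400 MPa): end bolts L_c = 34 − 27/2 = 20.5, R_n = min(1.2×20.5×8×400, 2.4×24×8×400) = 78.72 kN/bolt; interior L_c = 73 − 27 = 46, R_n = 176.64 kN/bolt. φR_n = 0.75 × (3×78.72 + 9×176.64) = 1369.4 kN.
Tension yield (gross): A_g = 237×8 = 1896 mm². φR_n = 0.90 × 250 × 1896 = 426.6 kN.
Tension rupture (net): A_n = (237 − 3×29)×8 = 1200 mm² (U = 1.0, A_e = A_n). φR_n = 0.75 × 400 × 1200 = 360.0 kN.
Block shear: shear path 2×[34+3×73] = 2×253 mm, A_gv = 4048, A_nv = 2×(253 − 3.5×29)×8 = 2424 mm²; tension across gage: (136 − 2×29)×8 = 624 mm². R_n = min(0.6×400×2424, 0.6×250×4048) + 1.0×400×624 = min(581.76, 607.2) + 249.6 = 831.36 kN. φR_n = 0.75 × 831.36 = 623.5 kN.
Governing: min(1514.6, 1369.4, 426.6, 360.0, 623.5) = 360.0 kN → net-section rupture.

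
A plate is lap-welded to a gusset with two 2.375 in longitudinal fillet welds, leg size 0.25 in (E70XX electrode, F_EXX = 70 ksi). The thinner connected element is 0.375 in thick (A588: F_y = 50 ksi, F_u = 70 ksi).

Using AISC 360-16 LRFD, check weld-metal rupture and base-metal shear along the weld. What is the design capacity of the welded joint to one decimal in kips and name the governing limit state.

26.4 kips (weld metal governs)

Weld metal: throat = 0.707×0.25 = 0.17675 in, L = 2×2.375 = 4.75 in. φR_n = 0.75 × 0.6 × 70 × 0.17675 × 4.75 = 26.4 kips.
Base metal shear (0.375 in plate): yield φR_n = 1.0×0.6×50×0.375×4.75 = 53.4 kips; rupture φR_n = 0.75×0.6×70×0.375×4.75 = 56.1 kips; take 53.4 kips (yield).
Governing: min(26.4, 53.4) = 26.4 kips → weld metal.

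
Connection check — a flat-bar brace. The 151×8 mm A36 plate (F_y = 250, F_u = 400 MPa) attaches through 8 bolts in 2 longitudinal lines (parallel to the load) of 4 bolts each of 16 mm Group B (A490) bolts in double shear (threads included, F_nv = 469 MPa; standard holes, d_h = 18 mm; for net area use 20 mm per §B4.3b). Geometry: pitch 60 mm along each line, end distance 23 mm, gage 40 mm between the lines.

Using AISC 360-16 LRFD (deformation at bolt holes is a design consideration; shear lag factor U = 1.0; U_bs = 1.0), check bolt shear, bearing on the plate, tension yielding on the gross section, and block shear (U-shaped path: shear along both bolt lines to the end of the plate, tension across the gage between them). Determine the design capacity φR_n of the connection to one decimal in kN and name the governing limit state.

271.8 kN (gross-section yield governs)

Bolt shear: A_b = π(16)²/4 = 201.06 mm². φR_n = 0.75 × 469 × 201.06 × 8 × 2 = 1131.6 kN.
Bearing (8 mm plate, F_u = 400 MPa): end bolts L_c = 23 − 18/2 = 14, R_n = min(1.2×14×8×400, 2.4×16×8×400) = 53.76 kN/bolt; interior L_c = 60 − 18 = 42, R_n = 122.88 kN/bolt. φR_n = 0.75 × (2×53.76 + 6×122.88) = 633.6 kN.
Tension yield (gross): A_g = 151×8 = 1208 mm². φR_n = 0.90 × 250 × 1208 = 271.8 kN.
Block shear: shear path 2×[23+3×60] = 2×203 mm, A_gv = 3248, A_nv = 2×(203 − 3.5×20)×8 = 2128 mm²; tension across gage: (40 − 1×20)×8 = 160 mm². R_n = min(0.6×400×2128, 0.6×250×3248) + 1.0×400×160 = min(510.72, 487.2) + 64 = 551.2 kN. φR_n = 0.75 × 551.2 = 413.4 kN.
Governing: min(1131.6, 633.6, 271.8, 413.4) = 271.8 kN → gross-section yield.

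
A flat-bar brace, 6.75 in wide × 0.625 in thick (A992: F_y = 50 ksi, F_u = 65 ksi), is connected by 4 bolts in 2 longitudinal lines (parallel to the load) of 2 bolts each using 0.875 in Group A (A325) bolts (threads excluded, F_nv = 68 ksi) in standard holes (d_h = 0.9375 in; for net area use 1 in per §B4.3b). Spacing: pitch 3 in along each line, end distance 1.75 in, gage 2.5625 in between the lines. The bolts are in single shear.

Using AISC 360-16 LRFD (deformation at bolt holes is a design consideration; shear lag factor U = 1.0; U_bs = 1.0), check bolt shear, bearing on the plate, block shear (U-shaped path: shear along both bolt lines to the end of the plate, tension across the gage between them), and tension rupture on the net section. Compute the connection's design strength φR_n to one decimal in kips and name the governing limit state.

122.7 kips (bolt shear governs)

Bolt shear: A_b = π(0.875)²/4 = 0.60132 in². φR_n = 0.75 × 68 × 0.60132 × 4 × 1 = 122.7 kips.
Bearing (0.625 in plate, F_u = 65 ksi): end bolts L_c = 1.75 − 0.9375/2 = 1.28125, R_n = min(1.2×1.28125×0.625×65, 2.4×0.875×0.625×65) = 62.461 kips/bolt; interior L_c = 3 − 0.9375 = 2.0625, R_n = 85.313 kips/bolt. φR_n = 0.75 × (2×62.461 + 2×85.313) = 221.7 kips.
Block shear: shear path 2×[1.75+1×3] = 2×4.75 in, A_gv = 5.9375, A_nv = 2×(4.75 − 1.5×1)×0.625 = 4.0625 in²; tension across gage: (2.5625 − 1×1)×0.625 = 0.97656 in². R_n = min(0.6×65×4.0625, 0.6×50×5.9375) + 1.0×65×0.97656 = min(158.44, 178.13) + 63.476 = 221.92 kips. φR_n = 0.75 × 221.92 = 166.4 kips.
Tension rupture (net): A_n = (6.75 − 2×1)×0.625 = 2.9688 in² (U = 1.0, A_e = A_n). φR_n = 0.75 × 65 × 2.9688 = 144.7 kips.
Governing: min(122.7, 221.7, 166.4, 144.7) = 122.7 kips → bolt shear.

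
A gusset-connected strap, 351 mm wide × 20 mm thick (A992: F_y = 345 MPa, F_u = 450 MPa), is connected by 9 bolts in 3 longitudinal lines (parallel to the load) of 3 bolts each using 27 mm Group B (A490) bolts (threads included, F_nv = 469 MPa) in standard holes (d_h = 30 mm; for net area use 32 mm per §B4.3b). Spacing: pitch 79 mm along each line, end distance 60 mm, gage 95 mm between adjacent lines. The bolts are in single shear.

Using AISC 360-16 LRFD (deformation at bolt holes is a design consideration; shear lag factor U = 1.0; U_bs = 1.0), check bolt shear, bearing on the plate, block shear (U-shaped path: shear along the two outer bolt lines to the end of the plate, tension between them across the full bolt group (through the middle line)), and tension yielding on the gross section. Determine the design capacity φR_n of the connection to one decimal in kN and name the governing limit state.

Bolt shear: A_b = π(27)²/4 = 572.56 mm². φR_n = 0.75 × 469 × 572.56 × 9 × 1 = 1812.6 kN.
Bearing (20 mm plate, F_u = 450 MPa): end bolts L_c = 60 − 30/2 = 45, R_n = min(1.2×45×20×450, 2.4×27×20×450) = 486 kN/bolt; interior L_c = 79 − 30 = 49, R_n = 529.2 kN/bolt. φR_n = 0.75 × (3×486 + 6×529.2) = 3474.9 kN.
Block shear: shear path 2×[60+2×79] = 2×218 mm, A_gv = 8720, A_nv = 2×(218 − 2.5×32)×20 = 5520 mm²; tension across gage: (190 − 2×32)×20 = 2520 mm². R_n = min(0.6×450×5520, 0.6×345×8720) + 1.0×450×2520 = min(1490.4, 1805) + 1134 = 2624.4 kN. φR_n = 0.75 × 2624.4 = 1968.3 kN.
Tension yield (gross): A_g = 351×20 = 7020 mm². φR_n = 0.90 × 345 × 7020 = 2179.7 kN.
Governing: min(1812.6, 3474.9, 1968.3, 2179.7) = 1812.6 kN → bolt shear.

1812.6 kN (bolt shear governs)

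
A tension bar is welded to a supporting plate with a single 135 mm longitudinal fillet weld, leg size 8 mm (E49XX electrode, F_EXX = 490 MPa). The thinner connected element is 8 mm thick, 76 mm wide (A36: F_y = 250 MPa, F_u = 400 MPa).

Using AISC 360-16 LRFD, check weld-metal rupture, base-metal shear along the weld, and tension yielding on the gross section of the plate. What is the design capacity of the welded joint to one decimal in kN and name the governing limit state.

136.8 kN (gross-section yield governs)

Weld metal: throat = 0.707×8 = 5.656 mm, L = 135 mm. φR_n = 0.75 × 0.6 × 490 × 5.656 × 135 = 168.4 kN.
Base metal shear (8 mm plate): yield φR_n = 1.0×0.6×250×8×135 = 162.0 kN; rupture φR_n = 0.75×0.6×400×8×135 = 194.4 kN; take 162.0 kN (yield).
Tension yield (gross): A_g = 76×8 = 608 mm². φR_n = 0.90 × 250 × 608 = 136.8 kN.
Governing: min(168.4, 162.0, 136.8) = 136.8 kN → gross-section yield.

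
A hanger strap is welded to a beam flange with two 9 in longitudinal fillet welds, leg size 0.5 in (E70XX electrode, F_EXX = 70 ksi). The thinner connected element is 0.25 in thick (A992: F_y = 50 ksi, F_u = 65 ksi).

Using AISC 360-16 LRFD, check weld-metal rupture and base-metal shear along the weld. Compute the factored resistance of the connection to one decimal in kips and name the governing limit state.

131.6 kips (base-metal shear governs)

Weld metal: throat = 0.707×0.5 = 0.3535 in, L = 2×9 = 18 in. φR_n = 0.75 × 0.6 × 70 × 0.3535 × 18 = 200.4 kips.
Base metal shear (0.25 in plate): yield φR_n = 1.0×0.6×50×0.25×18 = 135.0 kips; rupture φR_n = 0.75×0.6×65×0.25×18 = 131.6 kips; take 131.6 kips (rupture).
Governing: min(200.4, 131.6) = 131.6 kips → base-metal shear.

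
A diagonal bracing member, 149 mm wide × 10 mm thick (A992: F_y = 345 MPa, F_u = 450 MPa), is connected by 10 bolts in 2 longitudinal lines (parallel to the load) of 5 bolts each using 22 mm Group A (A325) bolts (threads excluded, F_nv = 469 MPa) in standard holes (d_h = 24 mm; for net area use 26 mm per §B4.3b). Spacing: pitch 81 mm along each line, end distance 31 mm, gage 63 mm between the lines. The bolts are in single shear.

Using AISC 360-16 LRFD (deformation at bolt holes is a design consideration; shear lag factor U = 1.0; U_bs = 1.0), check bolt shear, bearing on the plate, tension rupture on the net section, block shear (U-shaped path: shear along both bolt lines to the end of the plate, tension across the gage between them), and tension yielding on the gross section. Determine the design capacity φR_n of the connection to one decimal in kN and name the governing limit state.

327.4 kN (net-section rupture governs)

Bolt shear: A_b = π(22)²/4 = 380.13 mm². φR_n = 0.75 × 469 × 380.13 × 10 × 1 = 1337.1 kN.
Bearing (10 mm plate, F_u = 450 MPa): end bolts L_c = 31 − 24/2 = 19, R_n = min(1.2×19×10×450, 2.4×22×10×450) = 102.6 kN/bolt; interior L_c = 81 − 24 = 57, R_n = 237.6 kN/bolt. φR_n = 0.75 × (2×102.6 + 8×237.6) = 1579.5 kN.
Tension rupture (net): A_n = (149 − 2×26)×10 = 970 mm² (U = 1.0, A_e = A_n). φR_n = 0.75 × 450 × 970 = 327.4 kN.
Block shear: shear path 2×[31+4×81] = 2×355 mm, A_gv = 7100, A_nv = 2×(355 − 4.5×26)×10 = 4760 mm²; tension across gage: (63 − 1×26)×10 = 370 mm². R_n = min(0.6×450×4760, 0.6×345×7100) + 1.0×450×370 = min(1285.2, 1469.7) + 166.5 = 1451.7 kN. φR_n = 0.75 × 1451.7 = 1088.8 kN.
Tension yield (gross): A_g = 149×10 = 1490 mm². φR_n = 0.90 × 345 × 1490 = 462.6 kN.
Governing: min(1337.1, 1579.5, 327.4, 1088.8, 462.6) = 327.4 kN → net-section rupture.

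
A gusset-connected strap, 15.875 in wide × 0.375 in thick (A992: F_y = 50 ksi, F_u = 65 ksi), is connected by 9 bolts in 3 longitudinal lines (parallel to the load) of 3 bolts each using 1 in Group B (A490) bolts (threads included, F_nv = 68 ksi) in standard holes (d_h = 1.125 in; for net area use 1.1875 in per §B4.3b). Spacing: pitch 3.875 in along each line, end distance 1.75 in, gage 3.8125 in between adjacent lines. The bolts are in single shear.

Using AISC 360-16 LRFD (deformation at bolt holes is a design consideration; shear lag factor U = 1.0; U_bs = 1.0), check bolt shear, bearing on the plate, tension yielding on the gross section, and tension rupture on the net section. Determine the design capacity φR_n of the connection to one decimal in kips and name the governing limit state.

225.1 kips (net-section rupture governs)

Bolt shear: A_b = π(1)²/4 = 0.7854 in². φR_n = 0.75 × 68 × 0.7854 × 9 × 1 = 360.5 kips.
Bearing (0.375 in plate, F_u = 65 ksi): end bolts L_c = 1.75 − 1.125/2 = 1.1875, R_n = min(1.2×1.1875×0.375×65, 2.4×1×0.375×65) = 34.734 kips/bolt; interior L_c = 3.875 − 1.125 = 2.75, R_n = 58.5 kips/bolt. φR_n = 0.75 × (3×34.734 + 6×58.5) = 341.4 kips.
Tension yield (gross): A_g = 15.875×0.375 = 5.9531 in². φR_n = 0.90 × 50 × 5.9531 = 267.9 kips.
Tension rupture (net): A_n = (15.875 − 3×1.1875)×0.375 = 4.6172 in² (U = 1.0, A_e = A_n). φR_n = 0.75 × 65 × 4.6172 = 225.1 kips.
Governing: min(360.5, 341.4, 267.9, 225.1) = 225.1 kips → net-section rupture.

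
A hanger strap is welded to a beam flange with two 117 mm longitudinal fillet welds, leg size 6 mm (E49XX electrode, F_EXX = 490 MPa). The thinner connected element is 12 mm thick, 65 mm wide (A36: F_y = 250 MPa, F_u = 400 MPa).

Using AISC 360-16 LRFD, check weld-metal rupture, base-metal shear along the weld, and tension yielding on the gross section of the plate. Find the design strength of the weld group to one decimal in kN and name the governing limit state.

175.5 kN (gross-section yield governs)

Weld metal: throat = 0.707×6 = 4.242 mm, L = 2×117 = 234 mm. φR_n = 0.75 × 0.6 × 490 × 4.242 × 234 = 218.9 kN.
Base metal shear (12 mm plate): yield φR_n = 1.0×0.6×250×12×234 = 421.2 kN; rupture φR_n = 0.75×0.6×400×12×234 = 505.4 kN; take 421.2 kN (yield).
Tension yield (gross): A_g = 65×12 = 780 mm². φR_n = 0.90 × 250 × 780 = 175.5 kN.
Governing: min(218.9, 421.2, 175.5) = 175.5 kN → gross-section yield.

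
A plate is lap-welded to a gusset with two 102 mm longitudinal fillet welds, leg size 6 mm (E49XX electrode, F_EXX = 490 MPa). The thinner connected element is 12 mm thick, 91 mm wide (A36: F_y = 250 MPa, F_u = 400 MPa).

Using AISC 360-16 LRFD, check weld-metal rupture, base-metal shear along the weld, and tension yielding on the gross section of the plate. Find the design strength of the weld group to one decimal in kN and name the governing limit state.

190.8 kN (weld metal governs)

Weld metal: throat = 0.707×6 = 4.242 mm, L = 2×102 = 204 mm. φR_n = 0.75 × 0.6 × 490 × 4.242 × 204 = 190.8 kN.
Base metal shear (12 mm plate): yield φR_n = 1.0×0.6×250×12×204 = 367.2 kN; rupture φR_n = 0.75×0.6×400×12×204 = 440.6 kN; take 367.2 kN (yield).
Tension yield (gross): A_g = 91×12 = 1092 mm². φR_n = 0.90 × 250 × 1092 = 245.7 kN.
Governing: min(190.8, 367.2, 245.7) = 190.8 kN → weld metal.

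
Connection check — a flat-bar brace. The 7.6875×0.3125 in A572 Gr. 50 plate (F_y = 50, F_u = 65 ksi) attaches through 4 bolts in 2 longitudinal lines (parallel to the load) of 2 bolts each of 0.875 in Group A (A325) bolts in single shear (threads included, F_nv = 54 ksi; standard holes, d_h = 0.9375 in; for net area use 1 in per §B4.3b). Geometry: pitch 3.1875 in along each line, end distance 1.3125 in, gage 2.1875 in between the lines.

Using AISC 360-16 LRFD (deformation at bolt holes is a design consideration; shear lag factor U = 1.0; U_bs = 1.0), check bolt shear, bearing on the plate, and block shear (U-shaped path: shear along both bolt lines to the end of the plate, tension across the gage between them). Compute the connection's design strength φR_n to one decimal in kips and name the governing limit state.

72.9 kips (block shear governs)

Bolt shear: A_b = π(0.875)²/4 = 0.60132 in². φR_n = 0.75 × 54 × 0.60132 × 4 × 1 = 97.4 kips.
Bearing (0.3125 in plate, F_u = 65 ksi): end bolts L_c = 1.3125 − 0.9375/2 = 0.84375, R_n = min(1.2×0.84375×0.3125×65, 2.4×0.875×0.3125×65) = 20.566 kips/bolt; interior L_c = 3.1875 − 0.9375 = 2.25, R_n = 42.656 kips/bolt. φR_n = 0.75 × (2×20.566 + 2×42.656) = 94.8 kips.
Block shear: shear path 2×[1.3125+1×3.1875] = 2×4.5 in, A_gv = 2.8125, A_nv = 2×(4.5 − 1.5×1)×0.3125 = 1.875 in²; tension across gage: (2.1875 − 1×1)×0.3125 = 0.37109 in². R_n = min(0.6×65×1.875, 0.6×50×2.8125) + 1.0×65×0.37109 = min(73.125, 84.375) + 24.121 = 97.246 kips. φR_n = 0.75 × 97.246 = 72.9 kips.
Governing: min(97.4, 94.8, 72.9) = 72.9 kips → block shear.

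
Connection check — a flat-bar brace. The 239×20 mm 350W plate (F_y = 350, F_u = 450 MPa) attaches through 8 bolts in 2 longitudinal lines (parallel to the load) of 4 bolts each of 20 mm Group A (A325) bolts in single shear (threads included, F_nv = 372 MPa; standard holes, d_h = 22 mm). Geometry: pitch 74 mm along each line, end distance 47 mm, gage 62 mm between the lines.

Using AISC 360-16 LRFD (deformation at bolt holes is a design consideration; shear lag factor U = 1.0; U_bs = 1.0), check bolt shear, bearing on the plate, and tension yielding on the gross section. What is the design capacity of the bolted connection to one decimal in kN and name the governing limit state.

701.2 kN (bolt shear governs)

Bolt shear: A_b = π(20)²/4 = 314.16 mm². φR_n = 0.75 × 372 × 314.16 × 8 × 1 = 701.2 kN.
Bearing (20 mm plate, F_u = 450 MPa): end bolts L_c = 47 − 22/2 = 36, R_n = min(1.2×36×20×450, 2.4×20×20×450) = 388.8 kN/bolt; interior L_c = 74 − 22 = 52, R_n = 432 kN/bolt. φR_n = 0.75 × (2×388.8 + 6×432) = 2527.2 kN.
Tension yield (gross): A_g = 239×20 = 4780 mm². φR_n = 0.90 × 350 × 4780 = 1505.7 kN.
Governing: min(701.2, 2527.2, 1505.7) = 701.2 kN → bolt shear.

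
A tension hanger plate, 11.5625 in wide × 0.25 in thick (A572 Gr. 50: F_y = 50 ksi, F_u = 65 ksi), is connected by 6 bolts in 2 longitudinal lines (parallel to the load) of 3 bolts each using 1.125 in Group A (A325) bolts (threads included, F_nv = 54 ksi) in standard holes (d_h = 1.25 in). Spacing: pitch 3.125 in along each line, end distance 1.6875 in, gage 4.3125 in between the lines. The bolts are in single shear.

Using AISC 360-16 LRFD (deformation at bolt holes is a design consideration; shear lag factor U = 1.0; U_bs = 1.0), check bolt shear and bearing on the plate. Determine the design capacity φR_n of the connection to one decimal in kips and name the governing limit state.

Bolt shear: A_b = π(1.125)²/4 = 0.99402 in². φR_n = 0.75 × 54 × 0.99402 × 6 × 1 = 241.5 kips.
Bearing (0.25 in plate, F_u = 65 ksi): end bolts L_c = 1.6875 − 1.25/2 = 1.0625, R_n = min(1.2×1.0625×0.25×65, 2.4×1.125×0.25×65) = 20.719 kips/bolt; interior L_c = 3.125 − 1.25 = 1.875, R_n = 36.563 kips/bolt. φR_n = 0.75 × (2×20.719 + 4×36.563) = 140.8 kips.
Governing: min(241.5, 140.8) = 140.8 kips → bearing.

140.8 kips (bearing governs)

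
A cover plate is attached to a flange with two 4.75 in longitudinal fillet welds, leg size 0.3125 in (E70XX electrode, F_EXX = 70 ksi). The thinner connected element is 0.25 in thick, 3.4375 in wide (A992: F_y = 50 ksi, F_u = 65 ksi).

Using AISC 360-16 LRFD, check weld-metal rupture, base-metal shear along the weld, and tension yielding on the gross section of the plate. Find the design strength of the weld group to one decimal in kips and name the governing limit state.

Weld metal: throat = 0.707×0.3125 = 0.22094 in, L = 2×4.75 = 9.5 in. φR_n = 0.75 × 0.6 × 70 × 0.22094 × 9.5 = 66.1 kips.
Base metal shear (0.25 in plate): yield φR_n = 1.0×0.6×50×0.25×9.5 = 71.3 kips; rupture φR_n = 0.75×0.6×65×0.25×9.5 = 69.5 kips; take 69.5 kips (rupture).
Tension yield (gross): A_g = 3.4375×0.25 = 0.85938 in². φR_n = 0.90 × 50 × 0.85938 = 38.7 kips.
Governing: min(66.1, 69.5, 38.7) = 38.7 kips → gross-section yield.

38.7 kips (gross-section yield governs)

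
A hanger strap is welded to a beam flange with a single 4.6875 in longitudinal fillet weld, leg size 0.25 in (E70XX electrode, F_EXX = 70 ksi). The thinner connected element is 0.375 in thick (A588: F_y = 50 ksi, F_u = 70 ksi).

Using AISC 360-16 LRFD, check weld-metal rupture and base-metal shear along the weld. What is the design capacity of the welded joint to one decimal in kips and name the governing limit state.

Weld metal: throat = 0.707×0.25 = 0.17675 in, L = 4.6875 in. φR_n = 0.75 × 0.6 × 70 × 0.17675 × 4.6875 = 26.1 kips.
Base metal shear (0.375 in plate): yield φR_n = 1.0×0.6×50×0.375×4.6875 = 52.7 kips; rupture φR_n = 0.75×0.6×70×0.375×4.6875 = 55.4 kips; take 52.7 kips (yield).
Governing: min(26.1, 52.7) = 26.1 kips → weld metal.

26.1 kips (weld metal governs)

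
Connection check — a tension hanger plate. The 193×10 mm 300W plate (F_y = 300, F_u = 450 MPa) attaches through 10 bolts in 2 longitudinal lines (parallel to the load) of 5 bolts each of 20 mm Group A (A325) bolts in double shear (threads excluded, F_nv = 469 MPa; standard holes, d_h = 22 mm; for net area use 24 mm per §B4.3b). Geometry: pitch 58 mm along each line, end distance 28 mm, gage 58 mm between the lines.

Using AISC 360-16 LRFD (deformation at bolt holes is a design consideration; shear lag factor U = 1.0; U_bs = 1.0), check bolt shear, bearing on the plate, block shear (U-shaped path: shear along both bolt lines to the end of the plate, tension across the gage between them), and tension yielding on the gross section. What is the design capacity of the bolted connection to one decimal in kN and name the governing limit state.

Bolt shear: A_b = π(20)²/4 = 314.16 mm². φR_n = 0.75 × 469 × 314.16 × 10 × 2 = 2210.1 kN.
Bearing (10 mm plate, F_u = 450 MPa): end bolts L_c = 28 − 22/2 = 17, R_n = min(1.2×17×10×450, 2.4×20×10×450) = 91.8 kN/bolt; interior L_c = 58 − 22 = 36, R_n = 194.4 kN/bolt. φR_n = 0.75 × (2×91.8 + 8×194.4) = 1304.1 kN.
Block shear: shear path 2×[28+4×58] = 2×260 mm, A_gv = 5200, A_nv = 2×(260 − 4.5×24)×10 = 3040 mm²; tension across gage: (58 − 1×24)×10 = 340 mm². R_n = min(0.6×450×3040, 0.6×300×5200) + 1.0×450×340 = min(820.8, 936) + 153 = 973.8 kN. φR_n = 0.75 × 973.8 = 730.4 kN.
Tension yield (gross): A_g = 193×10 = 1930 mm². φR_n = 0.90 × 300 × 1930 = 521.1 kN.
Governing: min(2210.1, 1304.1, 730.4, 521.1) = 521.1 kN → gross-section yield.

521.1 kN (gross-section yield governs)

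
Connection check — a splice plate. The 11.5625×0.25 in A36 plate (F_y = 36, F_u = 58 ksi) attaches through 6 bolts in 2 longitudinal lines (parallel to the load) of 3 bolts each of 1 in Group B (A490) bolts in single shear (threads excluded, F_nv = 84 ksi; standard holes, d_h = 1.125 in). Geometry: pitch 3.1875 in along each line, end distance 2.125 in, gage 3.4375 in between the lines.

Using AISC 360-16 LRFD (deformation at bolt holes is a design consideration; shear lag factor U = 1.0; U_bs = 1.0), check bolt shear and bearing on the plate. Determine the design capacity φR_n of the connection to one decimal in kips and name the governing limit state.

Bolt shear: A_b = π(1)²/4 = 0.7854 in². φR_n = 0.75 × 84 × 0.7854 × 6 × 1 = 296.9 kips.
Bearing (0.25 in plate, F_u = 58 ksi): end bolts L_c = 2.125 − 1.125/2 = 1.5625, R_n = min(1.2×1.5625×0.25×58, 2.4×1×0.25×58) = 27.188 kips/bolt; interior L_c = 3.1875 − 1.125 = 2.0625, R_n = 34.8 kips/bolt. φR_n = 0.75 × (2×27.188 + 4×34.8) = 145.2 kips.
Governing: min(296.9, 145.2) = 145.2 kips → bearing.

145.2 kips (bearing governs)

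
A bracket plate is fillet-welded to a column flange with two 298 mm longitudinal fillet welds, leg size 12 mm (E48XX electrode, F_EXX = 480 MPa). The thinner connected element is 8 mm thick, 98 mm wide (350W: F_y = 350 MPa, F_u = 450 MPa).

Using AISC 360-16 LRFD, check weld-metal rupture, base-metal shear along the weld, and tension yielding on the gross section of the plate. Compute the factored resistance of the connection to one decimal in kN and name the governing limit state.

Weld metal: throat = 0.707×12 = 8.484 mm, L = 2×298 = 596 mm. φR_n = 0.75 × 0.6 × 480 × 8.484 × 596 = 1092.2 kN.
Base metal shear (8 mm plate): yield φR_n = 1.0×0.6×350×8×596 = 1001.3 kN; rupture φR_n = 0.75×0.6×450×8×596 = 965.5 kN; take 965.5 kN (rupture).
Tension yield (gross): A_g = 98×8 = 784 mm². φR_n = 0.90 × 350 × 784 = 247.0 kN.
Governing: min(1092.2, 965.5, 247.0) = 247.0 kN → gross-section yield.

247.0 kN (gross-section yield governs)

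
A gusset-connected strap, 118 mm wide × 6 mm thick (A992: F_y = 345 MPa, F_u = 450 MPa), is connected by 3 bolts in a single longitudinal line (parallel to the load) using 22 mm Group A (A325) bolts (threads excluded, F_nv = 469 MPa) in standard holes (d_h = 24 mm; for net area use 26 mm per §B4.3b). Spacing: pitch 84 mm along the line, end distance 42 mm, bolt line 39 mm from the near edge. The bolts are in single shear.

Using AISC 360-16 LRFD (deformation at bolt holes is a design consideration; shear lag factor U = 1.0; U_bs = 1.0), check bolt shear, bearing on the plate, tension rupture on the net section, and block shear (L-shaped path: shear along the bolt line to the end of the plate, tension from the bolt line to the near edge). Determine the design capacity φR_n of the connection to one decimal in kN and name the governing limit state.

186.3 kN (net-section rupture governs)

Bolt shear: A_b = π(22)²/4 = 380.13 mm². φR_n = 0.75 × 469 × 380.13 × 3 × 1 = 401.1 kN.
Bearing (6 mm plate, F_u = 450 MPa): end bolts L_c = 42 − 24/2 = 30, R_n = min(1.2×30×6×450, 2.4×22×6×450) = 97.2 kN/bolt; interior L_c = 84 − 24 = 60, R_n = 142.56 kN/bolt. φR_n = 0.75 × (1×97.2 + 2×142.56) = 286.7 kN.
Tension rupture (net): A_n = (118 − 1×26)×6 = 552 mm² (U = 1.0, A_e = A_n). φR_n = 0.75 × 450 × 552 = 186.3 kN.
Block shear: shear path 1×[42+2×84] = 1×210 mm, A_gv = 1260, A_nv = 1×(210 − 2.5×26)×6 = 870 mm²; tension to near edge: (39 − 0.5×26)×6 = 156 mm². R_n = min(0.6×450×870, 0.6×345×1260) + 1.0×450×156 = min(234.9, 260.82) + 70.2 = 305.1 kN. φR_n = 0.75 × 305.1 = 228.8 kN.
Governing: min(401.1, 286.7, 186.3, 228.8) = 186.3 kN → net-section rupture.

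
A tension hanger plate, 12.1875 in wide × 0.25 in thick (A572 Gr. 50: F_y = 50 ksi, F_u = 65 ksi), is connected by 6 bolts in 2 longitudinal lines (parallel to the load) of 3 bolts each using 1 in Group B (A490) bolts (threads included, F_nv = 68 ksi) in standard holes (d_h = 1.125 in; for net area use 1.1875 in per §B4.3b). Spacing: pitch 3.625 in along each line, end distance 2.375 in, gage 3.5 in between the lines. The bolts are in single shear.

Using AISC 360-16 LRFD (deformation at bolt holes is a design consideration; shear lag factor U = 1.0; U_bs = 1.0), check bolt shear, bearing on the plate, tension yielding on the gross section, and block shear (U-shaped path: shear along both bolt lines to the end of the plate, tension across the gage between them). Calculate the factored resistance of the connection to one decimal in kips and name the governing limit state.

125.5 kips (block shear governs)

Bolt shear: A_b = π(1)²/4 = 0.7854 in². φR_n = 0.75 × 68 × 0.7854 × 6 × 1 = 240.3 kips.
Bearing (0.25 in plate, F_u = 65 ksi): end bolts L_c = 2.375 − 1.125/2 = 1.8125, R_n = min(1.2×1.8125×0.25×65, 2.4×1×0.25×65) = 35.344 kips/bolt; interior L_c = 3.625 − 1.125 = 2.5, R_n = 39 kips/bolt. φR_n = 0.75 × (2×35.344 + 4×39) = 170.0 kips.
Tension yield (gross): A_g = 12.1875×0.25 = 3.0469 in². φR_n = 0.90 × 50 × 3.0469 = 137.1 kips.
Block shear: shear path 2×[2.375+2×3.625] = 2×9.625 in, A_gv = 4.8125, A_nv = 2×(9.625 − 2.5×1.1875)×0.25 = 3.3281 in²; tension across gage: (3.5 − 1×1.1875)×0.25 = 0.57813 in². R_n = min(0.6×65×3.3281, 0.6×50×4.8125) + 1.0×65×0.57813 = min(129.8, 144.38) + 37.578 = 167.38 kips. φR_n = 0.75 × 167.38 = 125.5 kips.
Governing: min(240.3, 170.0, 137.1, 125.5) = 125.5 kips → block shear.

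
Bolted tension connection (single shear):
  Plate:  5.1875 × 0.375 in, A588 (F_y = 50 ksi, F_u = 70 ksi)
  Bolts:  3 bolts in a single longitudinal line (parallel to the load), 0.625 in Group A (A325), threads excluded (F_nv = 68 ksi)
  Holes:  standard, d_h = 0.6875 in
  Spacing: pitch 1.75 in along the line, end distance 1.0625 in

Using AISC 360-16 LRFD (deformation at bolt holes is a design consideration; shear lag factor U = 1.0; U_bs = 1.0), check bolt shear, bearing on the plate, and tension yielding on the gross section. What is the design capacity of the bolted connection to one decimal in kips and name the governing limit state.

46.9 kips (bolt shear governs)

Bolt shear: A_b = π(0.625)²/4 = 0.3068 in². φR_n = 0.75 × 68 × 0.3068 × 3 × 1 = 46.9 kips.
Bearing (0.375 in plate, F_u = 70 ksi): end bolts L_c = 1.0625 − 0.6875/2 = 0.71875, R_n = min(1.2×0.71875×0.375×70, 2.4×0.625×0.375×70) = 22.641 kips/bolt; interior L_c = 1.75 − 0.6875 = 1.0625, R_n = 33.469 kips/bolt. φR_n = 0.75 × (1×22.641 + 2×33.469) = 67.2 kips.
Tension yield (gross): A_g = 5.1875×0.375 = 1.9453 in². φR_n = 0.90 × 50 × 1.9453 = 87.5 kips.
Governing: min(46.9, 67.2, 87.5) = 46.9 kips → bolt shear.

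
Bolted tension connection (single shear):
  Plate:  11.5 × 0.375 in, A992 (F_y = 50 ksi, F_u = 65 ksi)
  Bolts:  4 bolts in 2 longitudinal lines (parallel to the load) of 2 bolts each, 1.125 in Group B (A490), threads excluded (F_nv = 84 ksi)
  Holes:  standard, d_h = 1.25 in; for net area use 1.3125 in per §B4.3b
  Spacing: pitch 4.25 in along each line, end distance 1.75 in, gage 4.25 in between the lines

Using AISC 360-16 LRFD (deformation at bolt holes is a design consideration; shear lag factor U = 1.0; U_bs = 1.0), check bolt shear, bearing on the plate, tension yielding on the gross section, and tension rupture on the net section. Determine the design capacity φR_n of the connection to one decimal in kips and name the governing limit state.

148.1 kips (bearing governs)

Bolt shear: A_b = π(1.125)²/4 = 0.99402 in². φR_n = 0.75 × 84 × 0.99402 × 4 × 1 = 250.5 kips.
Bearing (0.375 in plate, F_u = 65 ksi): end bolts L_c = 1.75 − 1.25/2 = 1.125, R_n = min(1.2×1.125×0.375×65, 2.4×1.125×0.375×65) = 32.906 kips/bolt; interior L_c = 4.25 − 1.25 = 3, R_n = 65.813 kips/bolt. φR_n = 0.75 × (2×32.906 + 2×65.813) = 148.1 kips.
Tension yield (gross): A_g = 11.5×0.375 = 4.3125 in². φR_n = 0.90 × 50 × 4.3125 = 194.1 kips.
Tension rupture (net): A_n = (11.5 − 2×1.3125)×0.375 = 3.3281 in² (U = 1.0, A_e = A_n). φR_n = 0.75 × 65 × 3.3281 = 162.2 kips.
Governing: min(250.5, 148.1, 194.1, 162.2) = 148.1 kips → bearing.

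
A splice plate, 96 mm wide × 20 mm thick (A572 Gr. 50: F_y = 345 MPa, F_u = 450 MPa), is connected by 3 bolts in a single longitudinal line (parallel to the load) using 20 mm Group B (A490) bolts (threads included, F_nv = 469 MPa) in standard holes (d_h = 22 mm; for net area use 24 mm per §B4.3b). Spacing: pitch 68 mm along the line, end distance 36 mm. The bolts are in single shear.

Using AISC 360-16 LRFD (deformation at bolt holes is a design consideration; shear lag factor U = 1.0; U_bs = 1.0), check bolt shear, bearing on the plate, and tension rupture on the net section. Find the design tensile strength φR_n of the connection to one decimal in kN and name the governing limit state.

331.5 kN (bolt shear governs)

Bolt shear: A_b = π(20)²/4 = 314.16 mm². φR_n = 0.75 × 469 × 314.16 × 3 × 1 = 331.5 kN.
Bearing (20 mm plate, F_u = 450 MPa): end bolts L_c = 36 − 22/2 = 25, R_n = min(1.2×25×20×450, 2.4×20×20×450) = 270 kN/bolt; interior L_c = 68 − 22 = 46, R_n = 432 kN/bolt. φR_n = 0.75 × (1×270 + 2×432) = 850.5 kN.
Tension rupture (net): A_n = (96 − 1×24)×20 = 1440 mm² (U = 1.0, A_e = A_n). φR_n = 0.75 × 450 × 1440 = 486.0 kN.
Governing: min(331.5, 850.5, 486.0) = 331.5 kN → bolt shear.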